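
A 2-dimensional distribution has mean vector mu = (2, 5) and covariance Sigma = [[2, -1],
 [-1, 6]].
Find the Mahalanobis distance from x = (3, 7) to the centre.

Step 1 — centre the observation: (x - mu) = (1, 2).

Step 2 — invert Sigma. det(Sigma) = 2·6 - (-1)² = 11.
  Sigma^{-1} = (1/det) · [[d, -b], [-b, a]] = [[0.5455, 0.0909],
 [0.0909, 0.1818]].

Step 3 — form the quadratic (x - mu)^T · Sigma^{-1} · (x - mu):
  Sigma^{-1} · (x - mu) = (0.7273, 0.4545).
  (x - mu)^T · [Sigma^{-1} · (x - mu)] = (1)·(0.7273) + (2)·(0.4545) = 1.6364.

Step 4 — take square root: d = √(1.6364) ≈ 1.2792.

d(x, mu) = √(1.6364) ≈ 1.2792


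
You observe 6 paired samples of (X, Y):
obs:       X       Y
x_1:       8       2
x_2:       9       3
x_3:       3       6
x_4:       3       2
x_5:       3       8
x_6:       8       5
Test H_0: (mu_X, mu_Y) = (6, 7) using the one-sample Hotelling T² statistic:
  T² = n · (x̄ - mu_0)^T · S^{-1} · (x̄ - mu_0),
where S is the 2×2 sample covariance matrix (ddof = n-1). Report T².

Step 1 — sample mean vector:
  mean(X) = (8 + 9 + 3 + 3 + 3 + 8) / 6 = 34/6 = 5.6667
  mean(Y) = (2 + 3 + 6 + 2 + 8 + 5) / 6 = 26/6 = 4.3333
  x̄ = (5.6667, 4.3333),  deviation x̄ - mu_0 = (5.6667, 4.3333) - (6, 7) = (-0.3333, -2.6667).

Step 2 — sample covariance matrix, S[i,j] = (1/(n-1)) · Σ_k (x_{k,i} - mean_i) · (x_{k,j} - mean_j), divisor n-1 = 5:
  S[X,X] = ((2.3333)·(2.3333) + (3.3333)·(3.3333) + (-2.6667)·(-2.6667) + (-2.6667)·(-2.6667) + (-2.6667)·(-2.6667) + (2.3333)·(2.3333)) / 5 = 43.3333/5 = 8.6667
  S[X,Y] = ((2.3333)·(-2.3333) + (3.3333)·(-1.3333) + (-2.6667)·(1.6667) + (-2.6667)·(-2.3333) + (-2.6667)·(3.6667) + (2.3333)·(0.6667)) / 5 = -16.3333/5 = -3.2667
  S[Y,Y] = ((-2.3333)·(-2.3333) + (-1.3333)·(-1.3333) + (1.6667)·(1.6667) + (-2.3333)·(-2.3333) + (3.6667)·(3.6667) + (0.6667)·(0.6667)) / 5 = 29.3333/5 = 5.8667
  S = [[8.6667, -3.2667],
 [-3.2667, 5.8667]].

Step 3 — invert S. det(S) = 8.6667·5.8667 - (-3.2667)² = 40.1733.
  S^{-1} = (1/det) · [[d, -b], [-b, a]] = [[0.146, 0.0813],
 [0.0813, 0.2157]].

Step 4 — quadratic form (x̄ - mu_0)^T · S^{-1} · (x̄ - mu_0):
  S^{-1} · (x̄ - mu_0) = (-0.2655, -0.6024),
  (x̄ - mu_0)^T · [...] = (-0.3333)·(-0.2655) + (-2.6667)·(-0.6024) = 1.6949.

Step 5 — scale by n: T² = 6 · 1.6949 = 10.1693.

T² ≈ 10.1693


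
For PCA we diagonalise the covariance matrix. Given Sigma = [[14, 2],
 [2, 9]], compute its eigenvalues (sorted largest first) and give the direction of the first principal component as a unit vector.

Step 1 — characteristic polynomial of 2×2 Sigma:
  det(Sigma - λI) = λ² - trace · λ + det = 0.
  trace = 14 + 9 = 23, det = 14·9 - (2)² = 122.
Step 2 — discriminant:
  Δ = trace² - 4·det = 529 - 488 = 41.
Step 3 — eigenvalues:
  λ = (trace ± √Δ)/2 = (23 ± 6.4031)/2,
  λ_1 = 14.7016,  λ_2 = 8.2984.

Step 4 — unit eigenvector for λ_1: solve (Sigma - λ_1 I)v = 0. First row:
  (14 - 14.7016)·v_x + (2)·v_y = 0, i.e. (-0.7016)·v_x + (2)·v_y = 0,
  so v ∝ (b, λ_1 - a) = (2, 0.7016) = u.
  ||u|| = √((2)² + (0.7016)²) = √(4.4922) ≈ 2.1195,
  v_1 = u/||u|| ≈ (0.9436, 0.331) (||v_1|| = 1).

λ_1 = 14.7016,  λ_2 = 8.2984;  v_1 ≈ (0.9436, 0.331)


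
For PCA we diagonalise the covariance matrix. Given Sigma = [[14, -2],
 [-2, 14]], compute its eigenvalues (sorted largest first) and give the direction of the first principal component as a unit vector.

Step 1 — characteristic polynomial of 2×2 Sigma:
  det(Sigma - λI) = λ² - trace · λ + det = 0.
  trace = 14 + 14 = 28, det = 14·14 - (-2)² = 192.
Step 2 — discriminant:
  Δ = trace² - 4·det = 784 - 768 = 16.
Step 3 — eigenvalues:
  λ = (trace ± √Δ)/2 = (28 ± 4)/2,
  λ_1 = 16,  λ_2 = 12.

Step 4 — unit eigenvector for λ_1: solve (Sigma - λ_1 I)v = 0. First row:
  (14 - 16)·v_x + (-2)·v_y = 0, i.e. (-2)·v_x + (-2)·v_y = 0,
  so v ∝ (b, λ_1 - a) = (-2, 2); multiply by -1 so the first entry is positive: u = (2, -2).
  ||u|| = √((2)² + (-2)²) = √(8) ≈ 2.8284,
  v_1 = u/||u|| ≈ (0.7071, -0.7071) (||v_1|| = 1).

λ_1 = 16,  λ_2 = 12;  v_1 ≈ (0.7071, -0.7071)


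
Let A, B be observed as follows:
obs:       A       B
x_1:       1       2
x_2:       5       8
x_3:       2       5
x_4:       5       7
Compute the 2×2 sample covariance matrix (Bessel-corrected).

Step 1 — column means:
  mean(A) = (1 + 5 + 2 + 5) / 4 = 13/4 = 3.25
  mean(B) = (2 + 8 + 5 + 7) / 4 = 22/4 = 5.5

Step 2 — sample covariance S[i,j] = (1/(n-1)) · Σ_k (x_{k,i} - mean_i) · (x_{k,j} - mean_j), with n-1 = 3.
  S[A,A] = ((-2.25)·(-2.25) + (1.75)·(1.75) + (-1.25)·(-1.25) + (1.75)·(1.75)) / 3 = 12.75/3 = 4.25
  S[A,B] = ((-2.25)·(-3.5) + (1.75)·(2.5) + (-1.25)·(-0.5) + (1.75)·(1.5)) / 3 = 15.5/3 = 5.1667
  S[B,B] = ((-3.5)·(-3.5) + (2.5)·(2.5) + (-0.5)·(-0.5) + (1.5)·(1.5)) / 3 = 21/3 = 7

S is symmetric (S[j,i] = S[i,j]). Assembling:

S = [[4.25, 5.1667],
 [5.1667, 7]]


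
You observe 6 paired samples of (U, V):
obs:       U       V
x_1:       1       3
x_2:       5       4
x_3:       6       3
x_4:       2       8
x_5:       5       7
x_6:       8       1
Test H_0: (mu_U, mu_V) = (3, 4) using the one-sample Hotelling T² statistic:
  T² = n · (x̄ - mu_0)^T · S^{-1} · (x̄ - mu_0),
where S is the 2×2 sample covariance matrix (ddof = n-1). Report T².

Step 1 — sample mean vector:
  mean(U) = (1 + 5 + 6 + 2 + 5 + 8) / 6 = 27/6 = 4.5
  mean(V) = (3 + 4 + 3 + 8 + 7 + 1) / 6 = 26/6 = 4.3333
  x̄ = (4.5, 4.3333),  deviation x̄ - mu_0 = (4.5, 4.3333) - (3, 4) = (1.5, 0.3333).

Step 2 — sample covariance matrix, S[i,j] = (1/(n-1)) · Σ_k (x_{k,i} - mean_i) · (x_{k,j} - mean_j), divisor n-1 = 5:
  S[U,U] = ((-3.5)·(-3.5) + (0.5)·(0.5) + (1.5)·(1.5) + (-2.5)·(-2.5) + (0.5)·(0.5) + (3.5)·(3.5)) / 5 = 33.5/5 = 6.7
  S[U,V] = ((-3.5)·(-1.3333) + (0.5)·(-0.3333) + (1.5)·(-1.3333) + (-2.5)·(3.6667) + (0.5)·(2.6667) + (3.5)·(-3.3333)) / 5 = -17/5 = -3.4
  S[V,V] = ((-1.3333)·(-1.3333) + (-0.3333)·(-0.3333) + (-1.3333)·(-1.3333) + (3.6667)·(3.6667) + (2.6667)·(2.6667) + (-3.3333)·(-3.3333)) / 5 = 35.3333/5 = 7.0667
  S = [[6.7, -3.4],
 [-3.4, 7.0667]].

Step 3 — invert S. det(S) = 6.7·7.0667 - (-3.4)² = 35.7867.
  S^{-1} = (1/det) · [[d, -b], [-b, a]] = [[0.1975, 0.095],
 [0.095, 0.1872]].

Step 4 — quadratic form (x̄ - mu_0)^T · S^{-1} · (x̄ - mu_0):
  S^{-1} · (x̄ - mu_0) = (0.3279, 0.2049),
  (x̄ - mu_0)^T · [...] = (1.5)·(0.3279) + (0.3333)·(0.2049) = 0.5601.

Step 5 — scale by n: T² = 6 · 0.5601 = 3.3607.

T² ≈ 3.3607


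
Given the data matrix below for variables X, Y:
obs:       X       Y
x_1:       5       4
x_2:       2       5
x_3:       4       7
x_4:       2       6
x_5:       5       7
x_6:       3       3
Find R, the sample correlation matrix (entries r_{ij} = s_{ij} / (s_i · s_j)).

Step 1 — column means:
  mean(X) = (5 + 2 + 4 + 2 + 5 + 3) / 6 = 21/6 = 3.5
  mean(Y) = (4 + 5 + 7 + 6 + 7 + 3) / 6 = 32/6 = 5.3333

Step 2 — sample variances and covariances s[i,j] = (1/(n-1)) · Σ_k (x_{k,i} - mean_i) · (x_{k,j} - mean_j), with n-1 = 5:
  s[X,X] = ((1.5)·(1.5) + (-1.5)·(-1.5) + (0.5)·(0.5) + (-1.5)·(-1.5) + (1.5)·(1.5) + (-0.5)·(-0.5)) / 5 = 9.5/5 = 1.9
  s[X,Y] = ((1.5)·(-1.3333) + (-1.5)·(-0.3333) + (0.5)·(1.6667) + (-1.5)·(0.6667) + (1.5)·(1.6667) + (-0.5)·(-2.3333)) / 5 = 2/5 = 0.4
  s[Y,Y] = ((-1.3333)·(-1.3333) + (-0.3333)·(-0.3333) + (1.6667)·(1.6667) + (0.6667)·(0.6667) + (1.6667)·(1.6667) + (-2.3333)·(-2.3333)) / 5 = 13.3333/5 = 2.6667
  Sample standard deviations s_i = √(s[i,i]):
  s(X) = √(1.9) = 1.3784
  s(Y) = √(2.6667) = 1.633

Step 3 — r_{ij} = s_{ij} / (s_i · s_j):
  r[X,X] = 1 (diagonal).
  r[X,Y] = 0.4 / (1.3784 · 1.633) = 0.4 / 2.2509 = 0.1777
  r[Y,Y] = 1 (diagonal).

R is symmetric with unit diagonal. Assembling:

R = [[1, 0.1777],
 [0.1777, 1]]


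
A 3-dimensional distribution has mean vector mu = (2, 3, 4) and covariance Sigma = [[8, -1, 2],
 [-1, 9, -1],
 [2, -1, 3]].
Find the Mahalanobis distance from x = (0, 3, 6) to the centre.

Step 1 — centre the observation: (x - mu) = (-2, 0, 2).

Step 2 — invert Sigma (cofactor / det for 3×3, or solve directly):
  Sigma^{-1} = [[0.1503, 0.0058, -0.0983],
 [0.0058, 0.1156, 0.0347],
 [-0.0983, 0.0347, 0.4104]].

Step 3 — form the quadratic (x - mu)^T · Sigma^{-1} · (x - mu):
  Sigma^{-1} · (x - mu) = (-0.4971, 0.0578, 1.0173).
  (x - mu)^T · [Sigma^{-1} · (x - mu)] = (-2)·(-0.4971) + (0)·(0.0578) + (2)·(1.0173) = 3.0289.

Step 4 — take square root: d = √(3.0289) ≈ 1.7404.

d(x, mu) = √(3.0289) ≈ 1.7404


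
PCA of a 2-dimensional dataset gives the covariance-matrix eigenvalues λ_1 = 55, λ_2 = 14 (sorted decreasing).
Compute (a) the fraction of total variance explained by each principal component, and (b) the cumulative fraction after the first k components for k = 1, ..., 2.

Step 1 — total variance = trace(Sigma) = Σ λ_i = 55 + 14 = 69.

Step 2 — fraction explained by component i = λ_i / Σ λ:
  PC1: 55/69 = 0.7971
  PC2: 14/69 = 0.2029

Step 3 — cumulative fraction after k components = (λ_1 + ... + λ_k) / Σ λ:
  k = 1: 55/69 = 0.7971
  k = 2: (55 + 14)/69 = 69/69 = 1

Summary (fraction, with percent):

explained: PC1 0.7971 (79.71%), PC2 0.2029 (20.29%);  cumulative: 0.7971, 1


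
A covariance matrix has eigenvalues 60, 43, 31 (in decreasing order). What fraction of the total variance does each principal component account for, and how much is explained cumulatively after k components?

Step 1 — total variance = trace(Sigma) = Σ λ_i = 60 + 43 + 31 = 134.

Step 2 — fraction explained by component i = λ_i / Σ λ:
  PC1: 60/134 = 0.4478
  PC2: 43/134 = 0.3209
  PC3: 31/134 = 0.2313

Step 3 — cumulative fraction after k components = (λ_1 + ... + λ_k) / Σ λ:
  k = 1: 60/134 = 0.4478
  k = 2: (60 + 43)/134 = 103/134 = 0.7687
  k = 3: (60 + 43 + 31)/134 = 134/134 = 1

Summary (fraction, with percent):

explained: PC1 0.4478 (44.78%), PC2 0.3209 (32.09%), PC3 0.2313 (23.13%);  cumulative: 0.4478, 0.7687, 1


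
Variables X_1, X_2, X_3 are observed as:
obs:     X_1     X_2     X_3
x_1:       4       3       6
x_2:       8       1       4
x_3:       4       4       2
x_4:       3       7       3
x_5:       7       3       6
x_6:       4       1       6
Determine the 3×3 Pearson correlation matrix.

Step 1 — column means:
  mean(X_1) = (4 + 8 + 4 + 3 + 7 + 4) / 6 = 30/6 = 5
  mean(X_2) = (3 + 1 + 4 + 7 + 3 + 1) / 6 = 19/6 = 3.1667
  mean(X_3) = (6 + 4 + 2 + 3 + 6 + 6) / 6 = 27/6 = 4.5

Step 2 — sample variances and covariances s[i,j] = (1/(n-1)) · Σ_k (x_{k,i} - mean_i) · (x_{k,j} - mean_j), with n-1 = 5:
  s[X_1,X_1] = ((-1)·(-1) + (3)·(3) + (-1)·(-1) + (-2)·(-2) + (2)·(2) + (-1)·(-1)) / 5 = 20/5 = 4
  s[X_1,X_2] = ((-1)·(-0.1667) + (3)·(-2.1667) + (-1)·(0.8333) + (-2)·(3.8333) + (2)·(-0.1667) + (-1)·(-2.1667)) / 5 = -13/5 = -2.6
  s[X_1,X_3] = ((-1)·(1.5) + (3)·(-0.5) + (-1)·(-2.5) + (-2)·(-1.5) + (2)·(1.5) + (-1)·(1.5)) / 5 = 4/5 = 0.8
  s[X_2,X_2] = ((-0.1667)·(-0.1667) + (-2.1667)·(-2.1667) + (0.8333)·(0.8333) + (3.8333)·(3.8333) + (-0.1667)·(-0.1667) + (-2.1667)·(-2.1667)) / 5 = 24.8333/5 = 4.9667
  s[X_2,X_3] = ((-0.1667)·(1.5) + (-2.1667)·(-0.5) + (0.8333)·(-2.5) + (3.8333)·(-1.5) + (-0.1667)·(1.5) + (-2.1667)·(1.5)) / 5 = -10.5/5 = -2.1
  s[X_3,X_3] = ((1.5)·(1.5) + (-0.5)·(-0.5) + (-2.5)·(-2.5) + (-1.5)·(-1.5) + (1.5)·(1.5) + (1.5)·(1.5)) / 5 = 15.5/5 = 3.1
  Sample standard deviations s_i = √(s[i,i]):
  s(X_1) = √(4) = 2
  s(X_2) = √(4.9667) = 2.2286
  s(X_3) = √(3.1) = 1.7607

Step 3 — r_{ij} = s_{ij} / (s_i · s_j):
  r[X_1,X_1] = 1 (diagonal).
  r[X_1,X_2] = -2.6 / (2 · 2.2286) = -2.6 / 4.4572 = -0.5833
  r[X_1,X_3] = 0.8 / (2 · 1.7607) = 0.8 / 3.5214 = 0.2272
  r[X_2,X_2] = 1 (diagonal).
  r[X_2,X_3] = -2.1 / (2.2286 · 1.7607) = -2.1 / 3.9239 = -0.5352
  r[X_3,X_3] = 1 (diagonal).

R is symmetric with unit diagonal. Assembling:

R = [[1, -0.5833, 0.2272],
 [-0.5833, 1, -0.5352],
 [0.2272, -0.5352, 1]]


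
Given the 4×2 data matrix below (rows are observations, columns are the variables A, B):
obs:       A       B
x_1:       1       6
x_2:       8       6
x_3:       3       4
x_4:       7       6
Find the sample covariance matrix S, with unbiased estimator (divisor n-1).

Step 1 — column means:
  mean(A) = (1 + 8 + 3 + 7) / 4 = 19/4 = 4.75
  mean(B) = (6 + 6 + 4 + 6) / 4 = 22/4 = 5.5

Step 2 — sample covariance S[i,j] = (1/(n-1)) · Σ_k (x_{k,i} - mean_i) · (x_{k,j} - mean_j), with n-1 = 3.
  S[A,A] = ((-3.75)·(-3.75) + (3.25)·(3.25) + (-1.75)·(-1.75) + (2.25)·(2.25)) / 3 = 32.75/3 = 10.9167
  S[A,B] = ((-3.75)·(0.5) + (3.25)·(0.5) + (-1.75)·(-1.5) + (2.25)·(0.5)) / 3 = 3.5/3 = 1.1667
  S[B,B] = ((0.5)·(0.5) + (0.5)·(0.5) + (-1.5)·(-1.5) + (0.5)·(0.5)) / 3 = 3/3 = 1

S is symmetric (S[j,i] = S[i,j]). Assembling:

S = [[10.9167, 1.1667],
 [1.1667, 1]]


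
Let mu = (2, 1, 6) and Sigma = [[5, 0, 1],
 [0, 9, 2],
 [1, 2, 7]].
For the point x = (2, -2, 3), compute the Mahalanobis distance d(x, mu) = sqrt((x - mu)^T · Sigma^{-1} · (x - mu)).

Step 1 — centre the observation: (x - mu) = (0, -3, -3).

Step 2 — invert Sigma (cofactor / det for 3×3, or solve directly):
  Sigma^{-1} = [[0.2063, 0.007, -0.0315],
 [0.007, 0.1189, -0.035],
 [-0.0315, -0.035, 0.1573]].

Step 3 — form the quadratic (x - mu)^T · Sigma^{-1} · (x - mu):
  Sigma^{-1} · (x - mu) = (0.0734, -0.2517, -0.3671).
  (x - mu)^T · [Sigma^{-1} · (x - mu)] = (0)·(0.0734) + (-3)·(-0.2517) + (-3)·(-0.3671) = 1.8566.

Step 4 — take square root: d = √(1.8566) ≈ 1.3626.

d(x, mu) = √(1.8566) ≈ 1.3626


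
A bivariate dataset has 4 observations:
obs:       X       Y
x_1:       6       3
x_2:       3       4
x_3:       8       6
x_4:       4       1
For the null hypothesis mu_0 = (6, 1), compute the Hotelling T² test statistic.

Step 1 — sample mean vector:
  mean(X) = (6 + 3 + 8 + 4) / 4 = 21/4 = 5.25
  mean(Y) = (3 + 4 + 6 + 1) / 4 = 14/4 = 3.5
  x̄ = (5.25, 3.5),  deviation x̄ - mu_0 = (5.25, 3.5) - (6, 1) = (-0.75, 2.5).

Step 2 — sample covariance matrix, S[i,j] = (1/(n-1)) · Σ_k (x_{k,i} - mean_i) · (x_{k,j} - mean_j), divisor n-1 = 3:
  S[X,X] = ((0.75)·(0.75) + (-2.25)·(-2.25) + (2.75)·(2.75) + (-1.25)·(-1.25)) / 3 = 14.75/3 = 4.9167
  S[X,Y] = ((0.75)·(-0.5) + (-2.25)·(0.5) + (2.75)·(2.5) + (-1.25)·(-2.5)) / 3 = 8.5/3 = 2.8333
  S[Y,Y] = ((-0.5)·(-0.5) + (0.5)·(0.5) + (2.5)·(2.5) + (-2.5)·(-2.5)) / 3 = 13/3 = 4.3333
  S = [[4.9167, 2.8333],
 [2.8333, 4.3333]].

Step 3 — invert S. det(S) = 4.9167·4.3333 - (2.8333)² = 13.2778.
  S^{-1} = (1/det) · [[d, -b], [-b, a]] = [[0.3264, -0.2134],
 [-0.2134, 0.3703]].

Step 4 — quadratic form (x̄ - mu_0)^T · S^{-1} · (x̄ - mu_0):
  S^{-1} · (x̄ - mu_0) = (-0.7782, 1.0858),
  (x̄ - mu_0)^T · [...] = (-0.75)·(-0.7782) + (2.5)·(1.0858) = 3.2981.

Step 5 — scale by n: T² = 4 · 3.2981 = 13.1925.

T² ≈ 13.1925


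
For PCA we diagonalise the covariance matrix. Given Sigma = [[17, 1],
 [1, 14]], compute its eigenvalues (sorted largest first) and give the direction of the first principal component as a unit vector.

Step 1 — characteristic polynomial of 2×2 Sigma:
  det(Sigma - λI) = λ² - trace · λ + det = 0.
  trace = 17 + 14 = 31, det = 17·14 - (1)² = 237.
Step 2 — discriminant:
  Δ = trace² - 4·det = 961 - 948 = 13.
Step 3 — eigenvalues:
  λ = (trace ± √Δ)/2 = (31 ± 3.6056)/2,
  λ_1 = 17.3028,  λ_2 = 13.6972.

Step 4 — unit eigenvector for λ_1: solve (Sigma - λ_1 I)v = 0. First row:
  (17 - 17.3028)·v_x + (1)·v_y = 0, i.e. (-0.3028)·v_x + (1)·v_y = 0,
  so v ∝ (b, λ_1 - a) = (1, 0.3028) = u.
  ||u|| = √((1)² + (0.3028)²) = √(1.0917) ≈ 1.0448,
  v_1 = u/||u|| ≈ (0.9571, 0.2898) (||v_1|| = 1).

λ_1 = 17.3028,  λ_2 = 13.6972;  v_1 ≈ (0.9571, 0.2898)


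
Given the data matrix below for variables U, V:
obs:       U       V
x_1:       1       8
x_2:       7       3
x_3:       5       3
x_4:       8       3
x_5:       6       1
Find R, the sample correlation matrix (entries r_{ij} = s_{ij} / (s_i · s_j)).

Step 1 — column means:
  mean(U) = (1 + 7 + 5 + 8 + 6) / 5 = 27/5 = 5.4
  mean(V) = (8 + 3 + 3 + 3 + 1) / 5 = 18/5 = 3.6

Step 2 — sample variances and covariances s[i,j] = (1/(n-1)) · Σ_k (x_{k,i} - mean_i) · (x_{k,j} - mean_j), with n-1 = 4:
  s[U,U] = ((-4.4)·(-4.4) + (1.6)·(1.6) + (-0.4)·(-0.4) + (2.6)·(2.6) + (0.6)·(0.6)) / 4 = 29.2/4 = 7.3
  s[U,V] = ((-4.4)·(4.4) + (1.6)·(-0.6) + (-0.4)·(-0.6) + (2.6)·(-0.6) + (0.6)·(-2.6)) / 4 = -23.2/4 = -5.8
  s[V,V] = ((4.4)·(4.4) + (-0.6)·(-0.6) + (-0.6)·(-0.6) + (-0.6)·(-0.6) + (-2.6)·(-2.6)) / 4 = 27.2/4 = 6.8
  Sample standard deviations s_i = √(s[i,i]):
  s(U) = √(7.3) = 2.7019
  s(V) = √(6.8) = 2.6077

Step 3 — r_{ij} = s_{ij} / (s_i · s_j):
  r[U,U] = 1 (diagonal).
  r[U,V] = -5.8 / (2.7019 · 2.6077) = -5.8 / 7.0456 = -0.8232
  r[V,V] = 1 (diagonal).

R is symmetric with unit diagonal. Assembling:

R = [[1, -0.8232],
 [-0.8232, 1]]


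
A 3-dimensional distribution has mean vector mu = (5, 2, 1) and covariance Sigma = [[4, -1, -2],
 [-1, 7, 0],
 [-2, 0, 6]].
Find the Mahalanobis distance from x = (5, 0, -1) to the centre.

Step 1 — centre the observation: (x - mu) = (0, -2, -2).

Step 2 — invert Sigma (cofactor / det for 3×3, or solve directly):
  Sigma^{-1} = [[0.3134, 0.0448, 0.1045],
 [0.0448, 0.1493, 0.0149],
 [0.1045, 0.0149, 0.2015]].

Step 3 — form the quadratic (x - mu)^T · Sigma^{-1} · (x - mu):
  Sigma^{-1} · (x - mu) = (-0.2985, -0.3284, -0.4328).
  (x - mu)^T · [Sigma^{-1} · (x - mu)] = (0)·(-0.2985) + (-2)·(-0.3284) + (-2)·(-0.4328) = 1.5224.

Step 4 — take square root: d = √(1.5224) ≈ 1.2339.

d(x, mu) = √(1.5224) ≈ 1.2339


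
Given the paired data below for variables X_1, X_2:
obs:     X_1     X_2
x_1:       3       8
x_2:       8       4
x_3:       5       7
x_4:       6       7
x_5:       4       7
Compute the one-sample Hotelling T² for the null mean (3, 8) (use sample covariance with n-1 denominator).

Step 1 — sample mean vector:
  mean(X_1) = (3 + 8 + 5 + 6 + 4) / 5 = 26/5 = 5.2
  mean(X_2) = (8 + 4 + 7 + 7 + 7) / 5 = 33/5 = 6.6
  x̄ = (5.2, 6.6),  deviation x̄ - mu_0 = (5.2, 6.6) - (3, 8) = (2.2, -1.4).

Step 2 — sample covariance matrix, S[i,j] = (1/(n-1)) · Σ_k (x_{k,i} - mean_i) · (x_{k,j} - mean_j), divisor n-1 = 4:
  S[X_1,X_1] = ((-2.2)·(-2.2) + (2.8)·(2.8) + (-0.2)·(-0.2) + (0.8)·(0.8) + (-1.2)·(-1.2)) / 4 = 14.8/4 = 3.7
  S[X_1,X_2] = ((-2.2)·(1.4) + (2.8)·(-2.6) + (-0.2)·(0.4) + (0.8)·(0.4) + (-1.2)·(0.4)) / 4 = -10.6/4 = -2.65
  S[X_2,X_2] = ((1.4)·(1.4) + (-2.6)·(-2.6) + (0.4)·(0.4) + (0.4)·(0.4) + (0.4)·(0.4)) / 4 = 9.2/4 = 2.3
  S = [[3.7, -2.65],
 [-2.65, 2.3]].

Step 3 — invert S. det(S) = 3.7·2.3 - (-2.65)² = 1.4875.
  S^{-1} = (1/det) · [[d, -b], [-b, a]] = [[1.5462, 1.7815],
 [1.7815, 2.4874]].

Step 4 — quadratic form (x̄ - mu_0)^T · S^{-1} · (x̄ - mu_0):
  S^{-1} · (x̄ - mu_0) = (0.9076, 0.437),
  (x̄ - mu_0)^T · [...] = (2.2)·(0.9076) + (-1.4)·(0.437) = 1.3849.

Step 5 — scale by n: T² = 5 · 1.3849 = 6.9244.

T² ≈ 6.9244


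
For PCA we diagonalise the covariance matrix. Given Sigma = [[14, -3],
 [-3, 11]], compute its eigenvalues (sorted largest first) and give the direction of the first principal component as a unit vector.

Step 1 — characteristic polynomial of 2×2 Sigma:
  det(Sigma - λI) = λ² - trace · λ + det = 0.
  trace = 14 + 11 = 25, det = 14·11 - (-3)² = 145.
Step 2 — discriminant:
  Δ = trace² - 4·det = 625 - 580 = 45.
Step 3 — eigenvalues:
  λ = (trace ± √Δ)/2 = (25 ± 6.7082)/2,
  λ_1 = 15.8541,  λ_2 = 9.1459.

Step 4 — unit eigenvector for λ_1: solve (Sigma - λ_1 I)v = 0. First row:
  (14 - 15.8541)·v_x + (-3)·v_y = 0, i.e. (-1.8541)·v_x + (-3)·v_y = 0,
  so v ∝ (b, λ_1 - a) = (-3, 1.8541); multiply by -1 so the first entry is positive: u = (3, -1.8541).
  ||u|| = √((3)² + (-1.8541)²) = √(12.4377) ≈ 3.5267,
  v_1 = u/||u|| ≈ (0.8507, -0.5257) (||v_1|| = 1).

λ_1 = 15.8541,  λ_2 = 9.1459;  v_1 ≈ (0.8507, -0.5257)


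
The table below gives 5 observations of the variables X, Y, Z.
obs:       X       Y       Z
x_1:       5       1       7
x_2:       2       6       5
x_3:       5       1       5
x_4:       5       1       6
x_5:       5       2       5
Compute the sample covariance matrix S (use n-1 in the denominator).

Step 1 — column means:
  mean(X) = (5 + 2 + 5 + 5 + 5) / 5 = 22/5 = 4.4
  mean(Y) = (1 + 6 + 1 + 1 + 2) / 5 = 11/5 = 2.2
  mean(Z) = (7 + 5 + 5 + 6 + 5) / 5 = 28/5 = 5.6

Step 2 — sample covariance S[i,j] = (1/(n-1)) · Σ_k (x_{k,i} - mean_i) · (x_{k,j} - mean_j), with n-1 = 4.
  S[X,X] = ((0.6)·(0.6) + (-2.4)·(-2.4) + (0.6)·(0.6) + (0.6)·(0.6) + (0.6)·(0.6)) / 4 = 7.2/4 = 1.8
  S[X,Y] = ((0.6)·(-1.2) + (-2.4)·(3.8) + (0.6)·(-1.2) + (0.6)·(-1.2) + (0.6)·(-0.2)) / 4 = -11.4/4 = -2.85
  S[X,Z] = ((0.6)·(1.4) + (-2.4)·(-0.6) + (0.6)·(-0.6) + (0.6)·(0.4) + (0.6)·(-0.6)) / 4 = 1.8/4 = 0.45
  S[Y,Y] = ((-1.2)·(-1.2) + (3.8)·(3.8) + (-1.2)·(-1.2) + (-1.2)·(-1.2) + (-0.2)·(-0.2)) / 4 = 18.8/4 = 4.7
  S[Y,Z] = ((-1.2)·(1.4) + (3.8)·(-0.6) + (-1.2)·(-0.6) + (-1.2)·(0.4) + (-0.2)·(-0.6)) / 4 = -3.6/4 = -0.9
  S[Z,Z] = ((1.4)·(1.4) + (-0.6)·(-0.6) + (-0.6)·(-0.6) + (0.4)·(0.4) + (-0.6)·(-0.6)) / 4 = 3.2/4 = 0.8

S is symmetric (S[j,i] = S[i,j]). Assembling:

S = [[1.8, -2.85, 0.45],
 [-2.85, 4.7, -0.9],
 [0.45, -0.9, 0.8]]


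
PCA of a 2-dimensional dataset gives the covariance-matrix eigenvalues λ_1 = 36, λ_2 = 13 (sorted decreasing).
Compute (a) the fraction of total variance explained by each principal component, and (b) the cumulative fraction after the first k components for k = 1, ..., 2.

Step 1 — total variance = trace(Sigma) = Σ λ_i = 36 + 13 = 49.

Step 2 — fraction explained by component i = λ_i / Σ λ:
  PC1: 36/49 = 0.7347
  PC2: 13/49 = 0.2653

Step 3 — cumulative fraction after k components = (λ_1 + ... + λ_k) / Σ λ:
  k = 1: 36/49 = 0.7347
  k = 2: (36 + 13)/49 = 49/49 = 1

Summary (fraction, with percent):

explained: PC1 0.7347 (73.47%), PC2 0.2653 (26.53%);  cumulative: 0.7347, 1


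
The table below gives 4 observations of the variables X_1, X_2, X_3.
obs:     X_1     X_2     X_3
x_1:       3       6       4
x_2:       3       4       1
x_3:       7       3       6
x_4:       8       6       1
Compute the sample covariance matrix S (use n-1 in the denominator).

Step 1 — column means:
  mean(X_1) = (3 + 3 + 7 + 8) / 4 = 21/4 = 5.25
  mean(X_2) = (6 + 4 + 3 + 6) / 4 = 19/4 = 4.75
  mean(X_3) = (4 + 1 + 6 + 1) / 4 = 12/4 = 3

Step 2 — sample covariance S[i,j] = (1/(n-1)) · Σ_k (x_{k,i} - mean_i) · (x_{k,j} - mean_j), with n-1 = 3.
  S[X_1,X_1] = ((-2.25)·(-2.25) + (-2.25)·(-2.25) + (1.75)·(1.75) + (2.75)·(2.75)) / 3 = 20.75/3 = 6.9167
  S[X_1,X_2] = ((-2.25)·(1.25) + (-2.25)·(-0.75) + (1.75)·(-1.75) + (2.75)·(1.25)) / 3 = -0.75/3 = -0.25
  S[X_1,X_3] = ((-2.25)·(1) + (-2.25)·(-2) + (1.75)·(3) + (2.75)·(-2)) / 3 = 2/3 = 0.6667
  S[X_2,X_2] = ((1.25)·(1.25) + (-0.75)·(-0.75) + (-1.75)·(-1.75) + (1.25)·(1.25)) / 3 = 6.75/3 = 2.25
  S[X_2,X_3] = ((1.25)·(1) + (-0.75)·(-2) + (-1.75)·(3) + (1.25)·(-2)) / 3 = -5/3 = -1.6667
  S[X_3,X_3] = ((1)·(1) + (-2)·(-2) + (3)·(3) + (-2)·(-2)) / 3 = 18/3 = 6

S is symmetric (S[j,i] = S[i,j]). Assembling:

S = [[6.9167, -0.25, 0.6667],
 [-0.25, 2.25, -1.6667],
 [0.6667, -1.6667, 6]]


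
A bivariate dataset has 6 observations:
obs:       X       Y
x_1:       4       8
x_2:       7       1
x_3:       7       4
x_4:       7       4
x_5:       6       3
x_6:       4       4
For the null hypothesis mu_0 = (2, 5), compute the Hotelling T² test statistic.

Step 1 — sample mean vector:
  mean(X) = (4 + 7 + 7 + 7 + 6 + 4) / 6 = 35/6 = 5.8333
  mean(Y) = (8 + 1 + 4 + 4 + 3 + 4) / 6 = 24/6 = 4
  x̄ = (5.8333, 4),  deviation x̄ - mu_0 = (5.8333, 4) - (2, 5) = (3.8333, -1).

Step 2 — sample covariance matrix, S[i,j] = (1/(n-1)) · Σ_k (x_{k,i} - mean_i) · (x_{k,j} - mean_j), divisor n-1 = 5:
  S[X,X] = ((-1.8333)·(-1.8333) + (1.1667)·(1.1667) + (1.1667)·(1.1667) + (1.1667)·(1.1667) + (0.1667)·(0.1667) + (-1.8333)·(-1.8333)) / 5 = 10.8333/5 = 2.1667
  S[X,Y] = ((-1.8333)·(4) + (1.1667)·(-3) + (1.1667)·(0) + (1.1667)·(0) + (0.1667)·(-1) + (-1.8333)·(0)) / 5 = -11/5 = -2.2
  S[Y,Y] = ((4)·(4) + (-3)·(-3) + (0)·(0) + (0)·(0) + (-1)·(-1) + (0)·(0)) / 5 = 26/5 = 5.2
  S = [[2.1667, -2.2],
 [-2.2, 5.2]].

Step 3 — invert S. det(S) = 2.1667·5.2 - (-2.2)² = 6.4267.
  S^{-1} = (1/det) · [[d, -b], [-b, a]] = [[0.8091, 0.3423],
 [0.3423, 0.3371]].

Step 4 — quadratic form (x̄ - mu_0)^T · S^{-1} · (x̄ - mu_0):
  S^{-1} · (x̄ - mu_0) = (2.7593, 0.9751),
  (x̄ - mu_0)^T · [...] = (3.8333)·(2.7593) + (-1)·(0.9751) = 9.6024.

Step 5 — scale by n: T² = 6 · 9.6024 = 57.6141.

T² ≈ 57.6141


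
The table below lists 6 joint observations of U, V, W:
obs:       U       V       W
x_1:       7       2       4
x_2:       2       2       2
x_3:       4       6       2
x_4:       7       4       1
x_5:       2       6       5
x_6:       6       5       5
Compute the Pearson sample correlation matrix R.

Step 1 — column means:
  mean(U) = (7 + 2 + 4 + 7 + 2 + 6) / 6 = 28/6 = 4.6667
  mean(V) = (2 + 2 + 6 + 4 + 6 + 5) / 6 = 25/6 = 4.1667
  mean(W) = (4 + 2 + 2 + 1 + 5 + 5) / 6 = 19/6 = 3.1667

Step 2 — sample variances and covariances s[i,j] = (1/(n-1)) · Σ_k (x_{k,i} - mean_i) · (x_{k,j} - mean_j), with n-1 = 5:
  s[U,U] = ((2.3333)·(2.3333) + (-2.6667)·(-2.6667) + (-0.6667)·(-0.6667) + (2.3333)·(2.3333) + (-2.6667)·(-2.6667) + (1.3333)·(1.3333)) / 5 = 27.3333/5 = 5.4667
  s[U,V] = ((2.3333)·(-2.1667) + (-2.6667)·(-2.1667) + (-0.6667)·(1.8333) + (2.3333)·(-0.1667) + (-2.6667)·(1.8333) + (1.3333)·(0.8333)) / 5 = -4.6667/5 = -0.9333
  s[U,W] = ((2.3333)·(0.8333) + (-2.6667)·(-1.1667) + (-0.6667)·(-1.1667) + (2.3333)·(-2.1667) + (-2.6667)·(1.8333) + (1.3333)·(1.8333)) / 5 = -1.6667/5 = -0.3333
  s[V,V] = ((-2.1667)·(-2.1667) + (-2.1667)·(-2.1667) + (1.8333)·(1.8333) + (-0.1667)·(-0.1667) + (1.8333)·(1.8333) + (0.8333)·(0.8333)) / 5 = 16.8333/5 = 3.3667
  s[V,W] = ((-2.1667)·(0.8333) + (-2.1667)·(-1.1667) + (1.8333)·(-1.1667) + (-0.1667)·(-2.1667) + (1.8333)·(1.8333) + (0.8333)·(1.8333)) / 5 = 3.8333/5 = 0.7667
  s[W,W] = ((0.8333)·(0.8333) + (-1.1667)·(-1.1667) + (-1.1667)·(-1.1667) + (-2.1667)·(-2.1667) + (1.8333)·(1.8333) + (1.8333)·(1.8333)) / 5 = 14.8333/5 = 2.9667
  Sample standard deviations s_i = √(s[i,i]):
  s(U) = √(5.4667) = 2.3381
  s(V) = √(3.3667) = 1.8348
  s(W) = √(2.9667) = 1.7224

Step 3 — r_{ij} = s_{ij} / (s_i · s_j):
  r[U,U] = 1 (diagonal).
  r[U,V] = -0.9333 / (2.3381 · 1.8348) = -0.9333 / 4.29 = -0.2176
  r[U,W] = -0.3333 / (2.3381 · 1.7224) = -0.3333 / 4.0271 = -0.0828
  r[V,V] = 1 (diagonal).
  r[V,W] = 0.7667 / (1.8348 · 1.7224) = 0.7667 / 3.1603 = 0.2426
  r[W,W] = 1 (diagonal).

R is symmetric with unit diagonal. Assembling:

R = [[1, -0.2176, -0.0828],
 [-0.2176, 1, 0.2426],
 [-0.0828, 0.2426, 1]]


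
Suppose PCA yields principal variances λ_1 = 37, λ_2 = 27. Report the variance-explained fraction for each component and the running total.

Step 1 — total variance = trace(Sigma) = Σ λ_i = 37 + 27 = 64.

Step 2 — fraction explained by component i = λ_i / Σ λ:
  PC1: 37/64 = 0.5781
  PC2: 27/64 = 0.4219

Step 3 — cumulative fraction after k components = (λ_1 + ... + λ_k) / Σ λ:
  k = 1: 37/64 = 0.5781
  k = 2: (37 + 27)/64 = 64/64 = 1

Summary (fraction, with percent):

explained: PC1 0.5781 (57.81%), PC2 0.4219 (42.19%);  cumulative: 0.5781, 1


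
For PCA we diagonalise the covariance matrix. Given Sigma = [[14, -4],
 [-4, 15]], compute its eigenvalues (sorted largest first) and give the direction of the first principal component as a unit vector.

Step 1 — characteristic polynomial of 2×2 Sigma:
  det(Sigma - λI) = λ² - trace · λ + det = 0.
  trace = 14 + 15 = 29, det = 14·15 - (-4)² = 194.
Step 2 — discriminant:
  Δ = trace² - 4·det = 841 - 776 = 65.
Step 3 — eigenvalues:
  λ = (trace ± √Δ)/2 = (29 ± 8.0623)/2,
  λ_1 = 18.5311,  λ_2 = 10.4689.

Step 4 — unit eigenvector for λ_1: solve (Sigma - λ_1 I)v = 0. First row:
  (14 - 18.5311)·v_x + (-4)·v_y = 0, i.e. (-4.5311)·v_x + (-4)·v_y = 0,
  so v ∝ (b, λ_1 - a) = (-4, 4.5311); multiply by -1 so the first entry is positive: u = (4, -4.5311).
  ||u|| = √((4)² + (-4.5311)²) = √(36.5311) ≈ 6.0441,
  v_1 = u/||u|| ≈ (0.6618, -0.7497) (||v_1|| = 1).

λ_1 = 18.5311,  λ_2 = 10.4689;  v_1 ≈ (0.6618, -0.7497)


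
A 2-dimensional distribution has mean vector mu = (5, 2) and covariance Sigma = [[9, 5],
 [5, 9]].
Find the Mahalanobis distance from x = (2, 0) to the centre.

Step 1 — centre the observation: (x - mu) = (-3, -2).

Step 2 — invert Sigma. det(Sigma) = 9·9 - (5)² = 56.
  Sigma^{-1} = (1/det) · [[d, -b], [-b, a]] = [[0.1607, -0.0893],
 [-0.0893, 0.1607]].

Step 3 — form the quadratic (x - mu)^T · Sigma^{-1} · (x - mu):
  Sigma^{-1} · (x - mu) = (-0.3036, -0.0536).
  (x - mu)^T · [Sigma^{-1} · (x - mu)] = (-3)·(-0.3036) + (-2)·(-0.0536) = 1.0179.

Step 4 — take square root: d = √(1.0179) ≈ 1.0089.

d(x, mu) = √(1.0179) ≈ 1.0089


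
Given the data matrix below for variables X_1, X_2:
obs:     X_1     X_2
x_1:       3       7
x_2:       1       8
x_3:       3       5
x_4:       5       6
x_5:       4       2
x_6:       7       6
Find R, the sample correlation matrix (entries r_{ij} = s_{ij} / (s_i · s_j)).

Step 1 — column means:
  mean(X_1) = (3 + 1 + 3 + 5 + 4 + 7) / 6 = 23/6 = 3.8333
  mean(X_2) = (7 + 8 + 5 + 6 + 2 + 6) / 6 = 34/6 = 5.6667

Step 2 — sample variances and covariances s[i,j] = (1/(n-1)) · Σ_k (x_{k,i} - mean_i) · (x_{k,j} - mean_j), with n-1 = 5:
  s[X_1,X_1] = ((-0.8333)·(-0.8333) + (-2.8333)·(-2.8333) + (-0.8333)·(-0.8333) + (1.1667)·(1.1667) + (0.1667)·(0.1667) + (3.1667)·(3.1667)) / 5 = 20.8333/5 = 4.1667
  s[X_1,X_2] = ((-0.8333)·(1.3333) + (-2.8333)·(2.3333) + (-0.8333)·(-0.6667) + (1.1667)·(0.3333) + (0.1667)·(-3.6667) + (3.1667)·(0.3333)) / 5 = -6.3333/5 = -1.2667
  s[X_2,X_2] = ((1.3333)·(1.3333) + (2.3333)·(2.3333) + (-0.6667)·(-0.6667) + (0.3333)·(0.3333) + (-3.6667)·(-3.6667) + (0.3333)·(0.3333)) / 5 = 21.3333/5 = 4.2667
  Sample standard deviations s_i = √(s[i,i]):
  s(X_1) = √(4.1667) = 2.0412
  s(X_2) = √(4.2667) = 2.0656

Step 3 — r_{ij} = s_{ij} / (s_i · s_j):
  r[X_1,X_1] = 1 (diagonal).
  r[X_1,X_2] = -1.2667 / (2.0412 · 2.0656) = -1.2667 / 4.2164 = -0.3004
  r[X_2,X_2] = 1 (diagonal).

R is symmetric with unit diagonal. Assembling:

R = [[1, -0.3004],
 [-0.3004, 1]]


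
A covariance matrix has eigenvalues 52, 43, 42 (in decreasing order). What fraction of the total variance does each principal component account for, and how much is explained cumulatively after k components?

Step 1 — total variance = trace(Sigma) = Σ λ_i = 52 + 43 + 42 = 137.

Step 2 — fraction explained by component i = λ_i / Σ λ:
  PC1: 52/137 = 0.3796
  PC2: 43/137 = 0.3139
  PC3: 42/137 = 0.3066

Step 3 — cumulative fraction after k components = (λ_1 + ... + λ_k) / Σ λ:
  k = 1: 52/137 = 0.3796
  k = 2: (52 + 43)/137 = 95/137 = 0.6934
  k = 3: (52 + 43 + 42)/137 = 137/137 = 1

Summary (fraction, with percent):

explained: PC1 0.3796 (37.96%), PC2 0.3139 (31.39%), PC3 0.3066 (30.66%);  cumulative: 0.3796, 0.6934, 1


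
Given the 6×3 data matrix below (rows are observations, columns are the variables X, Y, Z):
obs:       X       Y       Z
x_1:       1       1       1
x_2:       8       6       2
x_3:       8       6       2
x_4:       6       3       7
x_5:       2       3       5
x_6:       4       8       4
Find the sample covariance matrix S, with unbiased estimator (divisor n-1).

Step 1 — column means:
  mean(X) = (1 + 8 + 8 + 6 + 2 + 4) / 6 = 29/6 = 4.8333
  mean(Y) = (1 + 6 + 6 + 3 + 3 + 8) / 6 = 27/6 = 4.5
  mean(Z) = (1 + 2 + 2 + 7 + 5 + 4) / 6 = 21/6 = 3.5

Step 2 — sample covariance S[i,j] = (1/(n-1)) · Σ_k (x_{k,i} - mean_i) · (x_{k,j} - mean_j), with n-1 = 5.
  S[X,X] = ((-3.8333)·(-3.8333) + (3.1667)·(3.1667) + (3.1667)·(3.1667) + (1.1667)·(1.1667) + (-2.8333)·(-2.8333) + (-0.8333)·(-0.8333)) / 5 = 44.8333/5 = 8.9667
  S[X,Y] = ((-3.8333)·(-3.5) + (3.1667)·(1.5) + (3.1667)·(1.5) + (1.1667)·(-1.5) + (-2.8333)·(-1.5) + (-0.8333)·(3.5)) / 5 = 22.5/5 = 4.5
  S[X,Z] = ((-3.8333)·(-2.5) + (3.1667)·(-1.5) + (3.1667)·(-1.5) + (1.1667)·(3.5) + (-2.8333)·(1.5) + (-0.8333)·(0.5)) / 5 = -0.5/5 = -0.1
  S[Y,Y] = ((-3.5)·(-3.5) + (1.5)·(1.5) + (1.5)·(1.5) + (-1.5)·(-1.5) + (-1.5)·(-1.5) + (3.5)·(3.5)) / 5 = 33.5/5 = 6.7
  S[Y,Z] = ((-3.5)·(-2.5) + (1.5)·(-1.5) + (1.5)·(-1.5) + (-1.5)·(3.5) + (-1.5)·(1.5) + (3.5)·(0.5)) / 5 = -1.5/5 = -0.3
  S[Z,Z] = ((-2.5)·(-2.5) + (-1.5)·(-1.5) + (-1.5)·(-1.5) + (3.5)·(3.5) + (1.5)·(1.5) + (0.5)·(0.5)) / 5 = 25.5/5 = 5.1

S is symmetric (S[j,i] = S[i,j]). Assembling:

S = [[8.9667, 4.5, -0.1],
 [4.5, 6.7, -0.3],
 [-0.1, -0.3, 5.1]]


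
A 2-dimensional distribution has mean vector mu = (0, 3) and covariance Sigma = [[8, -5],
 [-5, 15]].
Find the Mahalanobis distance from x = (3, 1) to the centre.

Step 1 — centre the observation: (x - mu) = (3, -2).

Step 2 — invert Sigma. det(Sigma) = 8·15 - (-5)² = 95.
  Sigma^{-1} = (1/det) · [[d, -b], [-b, a]] = [[0.1579, 0.0526],
 [0.0526, 0.0842]].

Step 3 — form the quadratic (x - mu)^T · Sigma^{-1} · (x - mu):
  Sigma^{-1} · (x - mu) = (0.3684, -0.0105).
  (x - mu)^T · [Sigma^{-1} · (x - mu)] = (3)·(0.3684) + (-2)·(-0.0105) = 1.1263.

Step 4 — take square root: d = √(1.1263) ≈ 1.0613.

d(x, mu) = √(1.1263) ≈ 1.0613


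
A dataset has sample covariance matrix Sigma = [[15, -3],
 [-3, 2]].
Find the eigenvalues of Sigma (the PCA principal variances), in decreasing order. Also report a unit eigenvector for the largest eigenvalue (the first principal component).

Step 1 — characteristic polynomial of 2×2 Sigma:
  det(Sigma - λI) = λ² - trace · λ + det = 0.
  trace = 15 + 2 = 17, det = 15·2 - (-3)² = 21.
Step 2 — discriminant:
  Δ = trace² - 4·det = 289 - 84 = 205.
Step 3 — eigenvalues:
  λ = (trace ± √Δ)/2 = (17 ± 14.3178)/2,
  λ_1 = 15.6589,  λ_2 = 1.3411.

Step 4 — unit eigenvector for λ_1: solve (Sigma - λ_1 I)v = 0. First row:
  (15 - 15.6589)·v_x + (-3)·v_y = 0, i.e. (-0.6589)·v_x + (-3)·v_y = 0,
  so v ∝ (b, λ_1 - a) = (-3, 0.6589); multiply by -1 so the first entry is positive: u = (3, -0.6589).
  ||u|| = √((3)² + (-0.6589)²) = √(9.4342) ≈ 3.0715,
  v_1 = u/||u|| ≈ (0.9767, -0.2145) (||v_1|| = 1).

λ_1 = 15.6589,  λ_2 = 1.3411;  v_1 ≈ (0.9767, -0.2145)


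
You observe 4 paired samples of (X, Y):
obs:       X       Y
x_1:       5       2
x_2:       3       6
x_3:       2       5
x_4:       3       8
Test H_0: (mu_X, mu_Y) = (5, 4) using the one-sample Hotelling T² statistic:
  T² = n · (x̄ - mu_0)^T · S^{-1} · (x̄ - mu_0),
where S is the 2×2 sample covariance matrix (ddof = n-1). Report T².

Step 1 — sample mean vector:
  mean(X) = (5 + 3 + 2 + 3) / 4 = 13/4 = 3.25
  mean(Y) = (2 + 6 + 5 + 8) / 4 = 21/4 = 5.25
  x̄ = (3.25, 5.25),  deviation x̄ - mu_0 = (3.25, 5.25) - (5, 4) = (-1.75, 1.25).

Step 2 — sample covariance matrix, S[i,j] = (1/(n-1)) · Σ_k (x_{k,i} - mean_i) · (x_{k,j} - mean_j), divisor n-1 = 3:
  S[X,X] = ((1.75)·(1.75) + (-0.25)·(-0.25) + (-1.25)·(-1.25) + (-0.25)·(-0.25)) / 3 = 4.75/3 = 1.5833
  S[X,Y] = ((1.75)·(-3.25) + (-0.25)·(0.75) + (-1.25)·(-0.25) + (-0.25)·(2.75)) / 3 = -6.25/3 = -2.0833
  S[Y,Y] = ((-3.25)·(-3.25) + (0.75)·(0.75) + (-0.25)·(-0.25) + (2.75)·(2.75)) / 3 = 18.75/3 = 6.25
  S = [[1.5833, -2.0833],
 [-2.0833, 6.25]].

Step 3 — invert S. det(S) = 1.5833·6.25 - (-2.0833)² = 5.5556.
  S^{-1} = (1/det) · [[d, -b], [-b, a]] = [[1.125, 0.375],
 [0.375, 0.285]].

Step 4 — quadratic form (x̄ - mu_0)^T · S^{-1} · (x̄ - mu_0):
  S^{-1} · (x̄ - mu_0) = (-1.5, -0.3),
  (x̄ - mu_0)^T · [...] = (-1.75)·(-1.5) + (1.25)·(-0.3) = 2.25.

Step 5 — scale by n: T² = 4 · 2.25 = 9.

T² ≈ 9


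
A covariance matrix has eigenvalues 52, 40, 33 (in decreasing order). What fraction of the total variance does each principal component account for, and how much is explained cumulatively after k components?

Step 1 — total variance = trace(Sigma) = Σ λ_i = 52 + 40 + 33 = 125.

Step 2 — fraction explained by component i = λ_i / Σ λ:
  PC1: 52/125 = 0.416
  PC2: 40/125 = 0.32
  PC3: 33/125 = 0.264

Step 3 — cumulative fraction after k components = (λ_1 + ... + λ_k) / Σ λ:
  k = 1: 52/125 = 0.416
  k = 2: (52 + 40)/125 = 92/125 = 0.736
  k = 3: (52 + 40 + 33)/125 = 125/125 = 1

Summary (fraction, with percent):

explained: PC1 0.416 (41.6%), PC2 0.32 (32%), PC3 0.264 (26.4%);  cumulative: 0.416, 0.736, 1


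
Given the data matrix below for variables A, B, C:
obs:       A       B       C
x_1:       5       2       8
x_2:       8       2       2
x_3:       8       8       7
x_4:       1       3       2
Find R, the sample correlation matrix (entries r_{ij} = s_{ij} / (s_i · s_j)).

Step 1 — column means:
  mean(A) = (5 + 8 + 8 + 1) / 4 = 22/4 = 5.5
  mean(B) = (2 + 2 + 8 + 3) / 4 = 15/4 = 3.75
  mean(C) = (8 + 2 + 7 + 2) / 4 = 19/4 = 4.75

Step 2 — sample variances and covariances s[i,j] = (1/(n-1)) · Σ_k (x_{k,i} - mean_i) · (x_{k,j} - mean_j), with n-1 = 3:
  s[A,A] = ((-0.5)·(-0.5) + (2.5)·(2.5) + (2.5)·(2.5) + (-4.5)·(-4.5)) / 3 = 33/3 = 11
  s[A,B] = ((-0.5)·(-1.75) + (2.5)·(-1.75) + (2.5)·(4.25) + (-4.5)·(-0.75)) / 3 = 10.5/3 = 3.5
  s[A,C] = ((-0.5)·(3.25) + (2.5)·(-2.75) + (2.5)·(2.25) + (-4.5)·(-2.75)) / 3 = 9.5/3 = 3.1667
  s[B,B] = ((-1.75)·(-1.75) + (-1.75)·(-1.75) + (4.25)·(4.25) + (-0.75)·(-0.75)) / 3 = 24.75/3 = 8.25
  s[B,C] = ((-1.75)·(3.25) + (-1.75)·(-2.75) + (4.25)·(2.25) + (-0.75)·(-2.75)) / 3 = 10.75/3 = 3.5833
  s[C,C] = ((3.25)·(3.25) + (-2.75)·(-2.75) + (2.25)·(2.25) + (-2.75)·(-2.75)) / 3 = 30.75/3 = 10.25
  Sample standard deviations s_i = √(s[i,i]):
  s(A) = √(11) = 3.3166
  s(B) = √(8.25) = 2.8723
  s(C) = √(10.25) = 3.2016

Step 3 — r_{ij} = s_{ij} / (s_i · s_j):
  r[A,A] = 1 (diagonal).
  r[A,B] = 3.5 / (3.3166 · 2.8723) = 3.5 / 9.5263 = 0.3674
  r[A,C] = 3.1667 / (3.3166 · 3.2016) = 3.1667 / 10.6184 = 0.2982
  r[B,B] = 1 (diagonal).
  r[B,C] = 3.5833 / (2.8723 · 3.2016) = 3.5833 / 9.1958 = 0.3897
  r[C,C] = 1 (diagonal).

R is symmetric with unit diagonal. Assembling:

R = [[1, 0.3674, 0.2982],
 [0.3674, 1, 0.3897],
 [0.2982, 0.3897, 1]]


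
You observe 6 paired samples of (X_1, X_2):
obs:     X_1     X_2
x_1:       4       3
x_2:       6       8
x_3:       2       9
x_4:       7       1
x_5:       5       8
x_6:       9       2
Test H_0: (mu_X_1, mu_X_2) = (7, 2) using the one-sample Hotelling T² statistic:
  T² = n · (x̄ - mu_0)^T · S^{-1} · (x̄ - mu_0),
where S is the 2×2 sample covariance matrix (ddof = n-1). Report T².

Step 1 — sample mean vector:
  mean(X_1) = (4 + 6 + 2 + 7 + 5 + 9) / 6 = 33/6 = 5.5
  mean(X_2) = (3 + 8 + 9 + 1 + 8 + 2) / 6 = 31/6 = 5.1667
  x̄ = (5.5, 5.1667),  deviation x̄ - mu_0 = (5.5, 5.1667) - (7, 2) = (-1.5, 3.1667).

Step 2 — sample covariance matrix, S[i,j] = (1/(n-1)) · Σ_k (x_{k,i} - mean_i) · (x_{k,j} - mean_j), divisor n-1 = 5:
  S[X_1,X_1] = ((-1.5)·(-1.5) + (0.5)·(0.5) + (-3.5)·(-3.5) + (1.5)·(1.5) + (-0.5)·(-0.5) + (3.5)·(3.5)) / 5 = 29.5/5 = 5.9
  S[X_1,X_2] = ((-1.5)·(-2.1667) + (0.5)·(2.8333) + (-3.5)·(3.8333) + (1.5)·(-4.1667) + (-0.5)·(2.8333) + (3.5)·(-3.1667)) / 5 = -27.5/5 = -5.5
  S[X_2,X_2] = ((-2.1667)·(-2.1667) + (2.8333)·(2.8333) + (3.8333)·(3.8333) + (-4.1667)·(-4.1667) + (2.8333)·(2.8333) + (-3.1667)·(-3.1667)) / 5 = 62.8333/5 = 12.5667
  S = [[5.9, -5.5],
 [-5.5, 12.5667]].

Step 3 — invert S. det(S) = 5.9·12.5667 - (-5.5)² = 43.8933.
  S^{-1} = (1/det) · [[d, -b], [-b, a]] = [[0.2863, 0.1253],
 [0.1253, 0.1344]].

Step 4 — quadratic form (x̄ - mu_0)^T · S^{-1} · (x̄ - mu_0):
  S^{-1} · (x̄ - mu_0) = (-0.0327, 0.2377),
  (x̄ - mu_0)^T · [...] = (-1.5)·(-0.0327) + (3.1667)·(0.2377) = 0.8017.

Step 5 — scale by n: T² = 6 · 0.8017 = 4.8101.

T² ≈ 4.8101
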